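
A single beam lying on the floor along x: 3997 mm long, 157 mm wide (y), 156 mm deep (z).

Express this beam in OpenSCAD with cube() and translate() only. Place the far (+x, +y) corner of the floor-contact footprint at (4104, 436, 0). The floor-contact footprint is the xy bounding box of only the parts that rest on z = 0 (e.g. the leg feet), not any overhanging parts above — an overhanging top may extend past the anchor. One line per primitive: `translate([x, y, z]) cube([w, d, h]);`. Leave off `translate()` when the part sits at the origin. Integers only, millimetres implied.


translate([107, 279, 0]) cube([3997, 157, 156]);


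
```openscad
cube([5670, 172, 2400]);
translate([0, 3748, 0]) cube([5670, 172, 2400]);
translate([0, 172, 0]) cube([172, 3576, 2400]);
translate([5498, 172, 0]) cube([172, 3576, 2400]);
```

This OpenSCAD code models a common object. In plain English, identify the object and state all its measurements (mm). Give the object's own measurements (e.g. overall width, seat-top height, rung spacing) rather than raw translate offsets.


The wall frame of a small rectangular building: four walls, each 2400 mm tall and 172 mm thick, enclosing a footprint 5670 mm (x) by 3920 mm (y) outside-to-outside, with no floor or roof. The front and back walls (the −y and +y sides) span the full width; the two side walls fit between them.


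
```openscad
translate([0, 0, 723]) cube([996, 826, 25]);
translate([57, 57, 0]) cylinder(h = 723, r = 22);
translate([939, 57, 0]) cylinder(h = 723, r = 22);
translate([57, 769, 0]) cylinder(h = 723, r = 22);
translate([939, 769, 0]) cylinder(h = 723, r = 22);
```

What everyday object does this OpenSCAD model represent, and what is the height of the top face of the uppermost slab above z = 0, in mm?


A table. The table height is 748 mm.

A 996×826×25 slab sits at z = 723 on four Ø44 mm round legs — a table. The top surface is at 723 + 25 = 748 mm.


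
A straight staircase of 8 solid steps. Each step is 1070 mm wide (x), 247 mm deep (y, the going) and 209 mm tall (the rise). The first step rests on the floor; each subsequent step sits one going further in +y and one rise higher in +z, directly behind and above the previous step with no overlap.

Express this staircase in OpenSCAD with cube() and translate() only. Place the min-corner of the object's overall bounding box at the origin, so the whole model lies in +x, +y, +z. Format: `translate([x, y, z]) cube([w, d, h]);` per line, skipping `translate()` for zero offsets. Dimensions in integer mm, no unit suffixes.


cube([1070, 247, 209]);
translate([0, 247, 209]) cube([1070, 247, 209]);
translate([0, 494, 418]) cube([1070, 247, 209]);
translate([0, 741, 627]) cube([1070, 247, 209]);
translate([0, 988, 836]) cube([1070, 247, 209]);
translate([0, 1235, 1045]) cube([1070, 247, 209]);
translate([0, 1482, 1254]) cube([1070, 247, 209]);
translate([0, 1729, 1463]) cube([1070, 247, 209]);


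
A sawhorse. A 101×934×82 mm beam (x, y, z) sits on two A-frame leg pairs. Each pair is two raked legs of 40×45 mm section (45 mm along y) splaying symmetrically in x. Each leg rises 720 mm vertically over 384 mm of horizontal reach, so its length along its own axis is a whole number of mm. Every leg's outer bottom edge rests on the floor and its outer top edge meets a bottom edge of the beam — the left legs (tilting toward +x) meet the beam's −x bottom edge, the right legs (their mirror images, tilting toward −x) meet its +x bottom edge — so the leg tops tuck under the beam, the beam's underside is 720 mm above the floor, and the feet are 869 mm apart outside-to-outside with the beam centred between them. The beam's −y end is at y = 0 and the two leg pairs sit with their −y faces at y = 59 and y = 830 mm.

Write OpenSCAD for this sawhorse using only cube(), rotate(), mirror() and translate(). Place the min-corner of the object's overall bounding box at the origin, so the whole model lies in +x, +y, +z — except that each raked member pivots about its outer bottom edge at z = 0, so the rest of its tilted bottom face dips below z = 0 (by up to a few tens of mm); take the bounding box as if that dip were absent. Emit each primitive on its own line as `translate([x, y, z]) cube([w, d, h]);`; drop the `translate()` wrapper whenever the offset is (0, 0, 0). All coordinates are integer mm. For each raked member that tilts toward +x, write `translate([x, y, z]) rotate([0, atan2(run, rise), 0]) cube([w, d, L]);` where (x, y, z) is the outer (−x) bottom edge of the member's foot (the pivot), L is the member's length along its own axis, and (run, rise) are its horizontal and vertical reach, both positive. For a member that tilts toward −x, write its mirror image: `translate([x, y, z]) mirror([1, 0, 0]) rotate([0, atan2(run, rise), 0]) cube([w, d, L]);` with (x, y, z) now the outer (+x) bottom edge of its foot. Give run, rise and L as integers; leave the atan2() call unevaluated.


// leg length = √(384² + 720²) = 816
// right-leg outer foot x = 2·384 + 101 = 869
// beam min-corner = (384, 0, 720)
translate([384, 0, 720]) cube([101, 934, 82]);
translate([0, 59, 0]) rotate([0, atan2(384, 720), 0]) cube([40, 45, 816]);
translate([869, 59, 0]) mirror([1, 0, 0]) rotate([0, atan2(384, 720), 0]) cube([40, 45, 816]);
translate([0, 830, 0]) rotate([0, atan2(384, 720), 0]) cube([40, 45, 816]);
translate([869, 830, 0]) mirror([1, 0, 0]) rotate([0, atan2(384, 720), 0]) cube([40, 45, 816]);


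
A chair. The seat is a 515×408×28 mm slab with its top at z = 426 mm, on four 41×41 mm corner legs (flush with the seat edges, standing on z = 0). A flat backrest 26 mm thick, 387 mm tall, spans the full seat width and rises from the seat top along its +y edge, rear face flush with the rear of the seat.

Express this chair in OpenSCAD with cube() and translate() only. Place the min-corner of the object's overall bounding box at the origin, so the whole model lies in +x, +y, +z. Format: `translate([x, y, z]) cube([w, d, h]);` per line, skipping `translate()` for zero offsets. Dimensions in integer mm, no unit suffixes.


translate([0, 0, 398]) cube([515, 408, 28]);
cube([41, 41, 398]);
translate([474, 0, 0]) cube([41, 41, 398]);
translate([0, 367, 0]) cube([41, 41, 398]);
translate([474, 367, 0]) cube([41, 41, 398]);
translate([0, 382, 426]) cube([515, 26, 387]);


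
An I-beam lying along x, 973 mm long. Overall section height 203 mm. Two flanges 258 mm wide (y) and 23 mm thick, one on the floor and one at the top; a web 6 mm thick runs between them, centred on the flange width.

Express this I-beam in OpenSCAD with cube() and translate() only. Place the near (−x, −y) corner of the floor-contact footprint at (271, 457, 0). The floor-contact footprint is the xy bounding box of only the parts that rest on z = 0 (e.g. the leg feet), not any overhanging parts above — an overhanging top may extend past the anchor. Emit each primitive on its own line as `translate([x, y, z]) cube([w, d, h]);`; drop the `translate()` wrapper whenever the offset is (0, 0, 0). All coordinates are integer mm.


translate([271, 457, 0]) cube([973, 258, 23]);
translate([271, 583, 23]) cube([973, 6, 157]);
translate([271, 457, 180]) cube([973, 258, 23]);


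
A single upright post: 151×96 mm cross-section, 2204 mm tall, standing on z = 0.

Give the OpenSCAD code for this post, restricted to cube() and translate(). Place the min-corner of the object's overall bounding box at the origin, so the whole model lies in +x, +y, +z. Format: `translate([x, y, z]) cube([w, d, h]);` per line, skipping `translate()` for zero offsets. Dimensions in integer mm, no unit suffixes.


cube([151, 96, 2204]);


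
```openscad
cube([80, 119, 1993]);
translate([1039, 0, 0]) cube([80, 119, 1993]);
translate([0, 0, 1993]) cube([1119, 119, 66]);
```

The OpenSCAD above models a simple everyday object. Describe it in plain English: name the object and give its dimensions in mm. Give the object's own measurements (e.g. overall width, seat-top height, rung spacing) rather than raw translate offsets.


A door frame. The clear opening is 959 mm wide and 1993 mm high. Two 80 mm wide jambs, 119 mm deep, stand either side of the opening from the floor to the top of the opening. A 66 mm thick head sits across the top of both jambs, spanning the full outside width of the frame.


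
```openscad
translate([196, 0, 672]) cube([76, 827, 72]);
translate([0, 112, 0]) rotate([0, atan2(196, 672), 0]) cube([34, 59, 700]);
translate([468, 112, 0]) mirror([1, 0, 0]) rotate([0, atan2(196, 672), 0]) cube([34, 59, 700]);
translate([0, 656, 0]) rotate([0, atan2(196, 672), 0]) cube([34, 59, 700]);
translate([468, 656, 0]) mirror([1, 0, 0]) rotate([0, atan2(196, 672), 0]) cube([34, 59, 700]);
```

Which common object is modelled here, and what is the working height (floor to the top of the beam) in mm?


A sawhorse. The overall height is 744 mm.

A beam across two mirrored pairs of raked legs — a sawhorse. The beam's underside is at z = 672 (matching the legs' vertical rise in atan2(196, 672)) and the beam is 72 mm tall, so its top is at 672 + 72 = 744 mm. The raked legs top out at the beam's underside, so that is the highest point.


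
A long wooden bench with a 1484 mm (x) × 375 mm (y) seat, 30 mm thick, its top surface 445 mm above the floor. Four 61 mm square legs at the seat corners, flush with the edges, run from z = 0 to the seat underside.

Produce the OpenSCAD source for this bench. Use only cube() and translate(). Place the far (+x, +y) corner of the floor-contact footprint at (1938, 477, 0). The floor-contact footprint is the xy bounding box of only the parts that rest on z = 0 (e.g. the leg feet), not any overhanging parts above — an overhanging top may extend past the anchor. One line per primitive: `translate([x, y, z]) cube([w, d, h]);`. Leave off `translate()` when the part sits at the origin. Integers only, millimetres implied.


translate([454, 102, 415]) cube([1484, 375, 30]);
translate([454, 102, 0]) cube([61, 61, 415]);
translate([454, 416, 0]) cube([61, 61, 415]);
translate([1877, 102, 0]) cube([61, 61, 415]);
translate([1877, 416, 0]) cube([61, 61, 415]);


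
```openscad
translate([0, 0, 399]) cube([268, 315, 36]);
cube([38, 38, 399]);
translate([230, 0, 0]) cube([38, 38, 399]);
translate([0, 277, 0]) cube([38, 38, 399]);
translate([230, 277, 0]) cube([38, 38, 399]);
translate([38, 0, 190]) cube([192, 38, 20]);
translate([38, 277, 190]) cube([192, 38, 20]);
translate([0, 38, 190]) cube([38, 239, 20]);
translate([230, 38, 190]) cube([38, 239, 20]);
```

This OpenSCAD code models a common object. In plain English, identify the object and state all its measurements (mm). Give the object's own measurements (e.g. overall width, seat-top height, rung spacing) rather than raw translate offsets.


A four-legged stool. The seat is a 268×315×36 mm slab whose top surface is at z = 435 mm; four square legs, each 38×38 mm in cross-section, run from the floor (z = 0) to the underside of the seat, each flush with a corner of the seat. Four stretchers, 38 mm wide and 20 mm tall, connect adjacent legs with their undersides at z = 190 mm, each running between the inner faces of the legs it joins and aligned with the legs' outer faces on the other axis.


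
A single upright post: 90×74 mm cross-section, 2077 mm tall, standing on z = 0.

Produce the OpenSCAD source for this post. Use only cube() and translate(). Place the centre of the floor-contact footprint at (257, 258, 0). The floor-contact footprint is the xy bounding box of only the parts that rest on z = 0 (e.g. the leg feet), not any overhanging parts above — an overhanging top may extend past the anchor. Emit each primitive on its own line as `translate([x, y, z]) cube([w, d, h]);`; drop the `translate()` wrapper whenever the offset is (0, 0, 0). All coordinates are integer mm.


translate([212, 221, 0]) cube([90, 74, 2077]);


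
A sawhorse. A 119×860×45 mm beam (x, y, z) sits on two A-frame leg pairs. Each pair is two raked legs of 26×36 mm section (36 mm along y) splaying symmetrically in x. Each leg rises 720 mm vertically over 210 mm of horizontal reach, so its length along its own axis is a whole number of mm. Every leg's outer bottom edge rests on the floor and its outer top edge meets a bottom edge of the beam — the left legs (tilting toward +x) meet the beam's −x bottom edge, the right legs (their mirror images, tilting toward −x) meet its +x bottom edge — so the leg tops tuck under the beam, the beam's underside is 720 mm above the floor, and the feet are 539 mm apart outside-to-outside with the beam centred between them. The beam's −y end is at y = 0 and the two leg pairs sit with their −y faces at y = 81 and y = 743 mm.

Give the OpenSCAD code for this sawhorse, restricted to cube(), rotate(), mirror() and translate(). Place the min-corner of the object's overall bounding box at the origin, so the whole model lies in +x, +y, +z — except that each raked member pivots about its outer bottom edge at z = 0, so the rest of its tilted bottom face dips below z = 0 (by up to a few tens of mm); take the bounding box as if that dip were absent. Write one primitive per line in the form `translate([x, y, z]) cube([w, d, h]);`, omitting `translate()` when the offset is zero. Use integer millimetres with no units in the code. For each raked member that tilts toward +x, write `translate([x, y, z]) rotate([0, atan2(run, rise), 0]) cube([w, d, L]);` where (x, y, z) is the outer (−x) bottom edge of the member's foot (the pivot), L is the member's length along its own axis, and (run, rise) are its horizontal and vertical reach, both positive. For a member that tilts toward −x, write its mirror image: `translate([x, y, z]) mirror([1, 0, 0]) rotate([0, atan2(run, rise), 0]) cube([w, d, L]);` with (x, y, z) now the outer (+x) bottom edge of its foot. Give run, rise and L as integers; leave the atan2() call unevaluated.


// leg length = √(210² + 720²) = 750
// right-leg outer foot x = 2·210 + 119 = 539
// beam min-corner = (210, 0, 720)
translate([210, 0, 720]) cube([119, 860, 45]);
translate([0, 81, 0]) rotate([0, atan2(210, 720), 0]) cube([26, 36, 750]);
translate([539, 81, 0]) mirror([1, 0, 0]) rotate([0, atan2(210, 720), 0]) cube([26, 36, 750]);
translate([0, 743, 0]) rotate([0, atan2(210, 720), 0]) cube([26, 36, 750]);
translate([539, 743, 0]) mirror([1, 0, 0]) rotate([0, atan2(210, 720), 0]) cube([26, 36, 750]);


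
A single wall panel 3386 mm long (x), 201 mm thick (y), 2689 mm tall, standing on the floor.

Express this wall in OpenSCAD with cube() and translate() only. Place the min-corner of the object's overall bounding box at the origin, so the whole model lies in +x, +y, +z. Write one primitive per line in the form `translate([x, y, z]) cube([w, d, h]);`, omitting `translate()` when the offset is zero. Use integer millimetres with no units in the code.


cube([3386, 201, 2689]);


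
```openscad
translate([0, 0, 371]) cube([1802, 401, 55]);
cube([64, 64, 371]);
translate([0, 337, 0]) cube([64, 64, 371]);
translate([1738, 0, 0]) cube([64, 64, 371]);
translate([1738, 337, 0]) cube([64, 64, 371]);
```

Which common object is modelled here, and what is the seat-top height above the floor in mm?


A bench. The seat-top height is 426 mm.

A long slab on four corner posts — a bench. The slab sits at z = 371 with thickness 55, so the top is 371 + 55 = 426 mm.


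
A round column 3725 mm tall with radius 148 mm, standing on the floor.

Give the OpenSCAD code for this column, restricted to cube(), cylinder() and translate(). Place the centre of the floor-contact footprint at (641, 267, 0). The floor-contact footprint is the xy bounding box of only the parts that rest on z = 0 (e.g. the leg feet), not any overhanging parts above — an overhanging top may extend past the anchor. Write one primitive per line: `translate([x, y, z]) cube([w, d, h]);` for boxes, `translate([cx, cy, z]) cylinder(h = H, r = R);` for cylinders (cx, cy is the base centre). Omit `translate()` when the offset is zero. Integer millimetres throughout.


translate([641, 267, 0]) cylinder(h = 3725, r = 148);


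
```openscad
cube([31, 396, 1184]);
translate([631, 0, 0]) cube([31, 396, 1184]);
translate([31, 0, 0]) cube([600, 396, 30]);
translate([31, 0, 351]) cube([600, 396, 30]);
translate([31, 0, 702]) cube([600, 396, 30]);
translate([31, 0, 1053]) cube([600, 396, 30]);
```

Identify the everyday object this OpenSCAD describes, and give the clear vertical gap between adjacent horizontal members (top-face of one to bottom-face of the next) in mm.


A bookshelf. The clear shelf gap is 321 mm.

Two tall side panels with 4 horizontal boards between them — a bookshelf. The first two shelf undersides are at z = 0 and z = 351; with shelf thickness 30, the clear gap is 351 − 0 − 30 = 321 mm.


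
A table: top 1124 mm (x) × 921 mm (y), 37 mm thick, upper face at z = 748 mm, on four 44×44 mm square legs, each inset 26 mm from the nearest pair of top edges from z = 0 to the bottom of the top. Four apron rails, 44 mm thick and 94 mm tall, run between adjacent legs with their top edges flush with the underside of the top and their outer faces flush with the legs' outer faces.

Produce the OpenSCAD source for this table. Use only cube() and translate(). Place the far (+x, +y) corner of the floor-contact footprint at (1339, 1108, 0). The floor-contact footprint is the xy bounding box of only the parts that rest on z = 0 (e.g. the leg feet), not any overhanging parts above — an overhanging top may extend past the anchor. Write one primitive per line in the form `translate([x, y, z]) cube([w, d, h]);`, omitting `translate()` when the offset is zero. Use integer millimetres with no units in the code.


// leg_h = 748 - 37 = 711
// apron z = 711 - 94 = 617
translate([241, 213, 711]) cube([1124, 921, 37]);
translate([267, 239, 0]) cube([44, 44, 711]);
translate([1295, 239, 0]) cube([44, 44, 711]);
translate([267, 1064, 0]) cube([44, 44, 711]);
translate([1295, 1064, 0]) cube([44, 44, 711]);
translate([311, 239, 617]) cube([984, 44, 94]);
translate([311, 1064, 617]) cube([984, 44, 94]);
translate([267, 283, 617]) cube([44, 781, 94]);
translate([1295, 283, 617]) cube([44, 781, 94]);


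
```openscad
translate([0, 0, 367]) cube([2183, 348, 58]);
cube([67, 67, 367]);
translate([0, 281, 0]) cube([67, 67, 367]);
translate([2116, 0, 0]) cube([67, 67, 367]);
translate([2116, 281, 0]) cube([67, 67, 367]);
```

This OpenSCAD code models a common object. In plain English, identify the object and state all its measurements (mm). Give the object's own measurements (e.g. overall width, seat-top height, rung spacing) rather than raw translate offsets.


A bench: a 2183×348 mm seat slab, 58 mm thick, top at z = 425 mm, on four 67×67 mm square legs flush with the seat corners and standing on z = 0.


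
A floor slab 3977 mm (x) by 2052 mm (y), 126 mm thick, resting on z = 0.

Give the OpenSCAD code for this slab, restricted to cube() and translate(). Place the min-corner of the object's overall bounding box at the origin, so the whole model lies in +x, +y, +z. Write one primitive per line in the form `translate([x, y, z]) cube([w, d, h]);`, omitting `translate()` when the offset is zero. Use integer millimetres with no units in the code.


cube([3977, 2052, 126]);


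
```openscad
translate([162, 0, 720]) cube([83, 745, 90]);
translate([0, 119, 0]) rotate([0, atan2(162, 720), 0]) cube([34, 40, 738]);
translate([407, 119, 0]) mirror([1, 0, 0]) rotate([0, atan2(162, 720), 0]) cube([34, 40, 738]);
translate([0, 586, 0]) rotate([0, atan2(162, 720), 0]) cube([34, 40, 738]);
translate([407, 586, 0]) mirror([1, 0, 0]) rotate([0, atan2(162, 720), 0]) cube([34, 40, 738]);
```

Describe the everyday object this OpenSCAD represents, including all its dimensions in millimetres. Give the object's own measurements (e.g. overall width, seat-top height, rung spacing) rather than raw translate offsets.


A sawhorse. A 83×745×90 mm beam (x, y, z) sits on two A-frame leg pairs. Each pair is two raked legs of 34×40 mm section (40 mm along y) splaying symmetrically in x. Each leg rises 720 mm vertically over 162 mm of horizontal reach and is 738 mm long along its own axis. Every leg's outer bottom edge rests on the floor and its outer top edge meets a bottom edge of the beam — the left legs (tilting toward +x) meet the beam's −x bottom edge, the right legs (their mirror images, tilting toward −x) meet its +x bottom edge — so the leg tops tuck under the beam, the beam's underside is 720 mm above the floor, and the feet are 407 mm apart outside-to-outside with the beam centred between them. The two leg pairs are set in 119 mm from either end of the beam.


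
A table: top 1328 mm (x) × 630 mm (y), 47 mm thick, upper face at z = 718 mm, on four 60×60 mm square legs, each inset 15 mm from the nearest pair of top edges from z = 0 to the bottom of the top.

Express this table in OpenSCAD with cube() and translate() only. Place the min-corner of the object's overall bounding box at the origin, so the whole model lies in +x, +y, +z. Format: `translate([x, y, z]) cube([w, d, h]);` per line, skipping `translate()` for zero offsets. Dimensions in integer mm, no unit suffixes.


translate([0, 0, 671]) cube([1328, 630, 47]);
translate([15, 15, 0]) cube([60, 60, 671]);
translate([1253, 15, 0]) cube([60, 60, 671]);
translate([15, 555, 0]) cube([60, 60, 671]);
translate([1253, 555, 0]) cube([60, 60, 671]);


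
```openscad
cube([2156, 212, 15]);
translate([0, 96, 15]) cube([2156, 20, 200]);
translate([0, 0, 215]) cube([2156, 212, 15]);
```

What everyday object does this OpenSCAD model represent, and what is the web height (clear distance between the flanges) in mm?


An I-beam. The web height is 200 mm.

Two wide flanges with a thin centred web — an I-beam. Overall 230 mm minus two 15 mm flanges gives a web of 230 − 2·15 = 200 mm.


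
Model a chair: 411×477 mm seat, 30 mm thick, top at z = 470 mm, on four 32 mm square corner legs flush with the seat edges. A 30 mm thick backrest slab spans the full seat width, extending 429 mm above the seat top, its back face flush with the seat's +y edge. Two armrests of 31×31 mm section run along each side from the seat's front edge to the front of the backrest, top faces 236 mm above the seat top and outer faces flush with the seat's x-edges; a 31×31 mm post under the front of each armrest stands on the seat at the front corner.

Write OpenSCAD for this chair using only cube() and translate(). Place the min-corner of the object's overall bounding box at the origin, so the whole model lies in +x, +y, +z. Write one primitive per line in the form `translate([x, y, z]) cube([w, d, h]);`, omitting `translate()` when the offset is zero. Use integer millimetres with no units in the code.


// leg_h = 470 - 30 = 440
// arm post h = 236 - 31 = 205
translate([0, 0, 440]) cube([411, 477, 30]);
cube([32, 32, 440]);
translate([379, 0, 0]) cube([32, 32, 440]);
translate([0, 445, 0]) cube([32, 32, 440]);
translate([379, 445, 0]) cube([32, 32, 440]);
translate([0, 447, 470]) cube([411, 30, 429]);
translate([0, 0, 675]) cube([31, 447, 31]);
translate([380, 0, 675]) cube([31, 447, 31]);
translate([0, 0, 470]) cube([31, 31, 205]);
translate([380, 0, 470]) cube([31, 31, 205]);


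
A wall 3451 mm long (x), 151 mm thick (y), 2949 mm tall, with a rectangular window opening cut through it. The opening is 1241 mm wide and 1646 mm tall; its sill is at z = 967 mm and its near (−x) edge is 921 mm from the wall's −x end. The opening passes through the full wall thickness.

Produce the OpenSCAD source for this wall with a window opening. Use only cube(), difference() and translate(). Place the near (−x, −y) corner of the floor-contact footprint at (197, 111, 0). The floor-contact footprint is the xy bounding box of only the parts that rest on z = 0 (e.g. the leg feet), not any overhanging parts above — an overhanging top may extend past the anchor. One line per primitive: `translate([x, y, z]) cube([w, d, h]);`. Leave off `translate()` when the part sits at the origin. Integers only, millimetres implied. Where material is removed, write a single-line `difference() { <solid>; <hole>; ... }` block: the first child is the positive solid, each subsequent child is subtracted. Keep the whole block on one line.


difference() { translate([197, 111, 0]) cube([3451, 151, 2949]); translate([1118, 111, 967]) cube([1241, 151, 1646]); }


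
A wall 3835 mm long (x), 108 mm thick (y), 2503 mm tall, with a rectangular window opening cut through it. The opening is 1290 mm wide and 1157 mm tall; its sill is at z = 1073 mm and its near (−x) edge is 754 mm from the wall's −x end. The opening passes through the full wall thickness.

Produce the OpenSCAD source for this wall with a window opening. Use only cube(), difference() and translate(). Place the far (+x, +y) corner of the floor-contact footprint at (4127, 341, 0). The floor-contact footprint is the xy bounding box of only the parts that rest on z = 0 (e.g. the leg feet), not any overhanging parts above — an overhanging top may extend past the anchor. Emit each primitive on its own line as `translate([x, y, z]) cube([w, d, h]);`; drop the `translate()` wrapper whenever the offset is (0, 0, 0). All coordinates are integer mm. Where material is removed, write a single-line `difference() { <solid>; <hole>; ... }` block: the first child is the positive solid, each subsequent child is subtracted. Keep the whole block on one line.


difference() { translate([292, 233, 0]) cube([3835, 108, 2503]); translate([1046, 233, 1073]) cube([1290, 108, 1157]); }


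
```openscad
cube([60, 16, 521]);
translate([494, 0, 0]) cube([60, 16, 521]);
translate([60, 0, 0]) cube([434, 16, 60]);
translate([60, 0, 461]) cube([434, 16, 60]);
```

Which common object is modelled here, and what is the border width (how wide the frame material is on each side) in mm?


A picture frame. The border width is 60 mm.

Four thin pieces enclosing a rectangular opening — a picture frame. The two full-height stiles are 521 mm tall; the top rail sits at z = 461 and is 60 mm tall, so the border above the opening is 521 − 461 = 60 mm, matching the stile x-width.


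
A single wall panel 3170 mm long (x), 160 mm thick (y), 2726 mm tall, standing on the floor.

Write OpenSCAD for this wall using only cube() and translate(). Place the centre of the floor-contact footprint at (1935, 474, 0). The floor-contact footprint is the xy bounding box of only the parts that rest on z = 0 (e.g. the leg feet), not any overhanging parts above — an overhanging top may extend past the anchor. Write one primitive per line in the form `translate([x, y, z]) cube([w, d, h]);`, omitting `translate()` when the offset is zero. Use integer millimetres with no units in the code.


translate([350, 394, 0]) cube([3170, 160, 2726]);


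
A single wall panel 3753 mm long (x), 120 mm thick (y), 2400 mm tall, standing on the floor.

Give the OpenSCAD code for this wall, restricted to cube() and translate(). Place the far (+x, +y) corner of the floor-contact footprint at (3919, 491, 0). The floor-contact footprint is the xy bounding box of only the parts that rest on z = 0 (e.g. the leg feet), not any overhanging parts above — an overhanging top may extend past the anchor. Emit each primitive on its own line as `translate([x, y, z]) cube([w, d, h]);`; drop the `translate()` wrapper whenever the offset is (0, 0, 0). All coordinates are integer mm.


translate([166, 371, 0]) cube([3753, 120, 2400]);


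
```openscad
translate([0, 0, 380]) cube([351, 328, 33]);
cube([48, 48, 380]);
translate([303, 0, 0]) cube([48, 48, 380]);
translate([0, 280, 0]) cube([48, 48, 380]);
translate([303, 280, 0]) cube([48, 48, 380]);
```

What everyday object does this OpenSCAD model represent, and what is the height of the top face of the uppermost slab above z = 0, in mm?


A stool. The seat height is 413 mm.

A 351×328×33 slab at z = 380 on four corner posts — a stool. The seat top is 380 + 33 = 413 mm.


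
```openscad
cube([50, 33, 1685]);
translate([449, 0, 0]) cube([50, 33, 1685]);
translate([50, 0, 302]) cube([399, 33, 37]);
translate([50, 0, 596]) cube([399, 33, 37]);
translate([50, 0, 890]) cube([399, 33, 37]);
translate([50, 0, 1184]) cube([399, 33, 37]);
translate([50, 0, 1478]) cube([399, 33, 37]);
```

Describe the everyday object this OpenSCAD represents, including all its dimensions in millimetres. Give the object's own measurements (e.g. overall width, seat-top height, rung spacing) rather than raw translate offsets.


A straight ladder. Two 50×33 mm vertical rails, 1685 mm tall, stand 499 mm apart (outside-to-outside) with their front faces coplanar on the −y side. 5 rungs, each 33 mm deep and 37 mm tall, span between the inner faces of the rails, front faces flush with the rails. The lowest rung's underside is at z = 302 mm and rungs are spaced 294 mm apart (underside to underside).


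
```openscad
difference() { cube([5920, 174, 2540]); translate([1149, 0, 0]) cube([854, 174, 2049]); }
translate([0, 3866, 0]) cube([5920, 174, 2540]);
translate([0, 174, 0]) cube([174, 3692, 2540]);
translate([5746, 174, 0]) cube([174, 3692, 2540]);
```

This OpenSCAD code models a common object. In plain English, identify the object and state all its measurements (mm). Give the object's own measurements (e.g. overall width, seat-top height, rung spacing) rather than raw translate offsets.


A single room: four walls, each 2540 mm tall and 174 mm thick, enclosing an outside footprint 5920×4040 mm (x × y), no floor or roof. The front and back walls (−y and +y sides) run the full x-width; the side walls fit between their inner faces. A door opening 854 mm wide and 2049 mm tall is cut through the front wall from the floor up, its −x edge 1149 mm from the wall's −x end.


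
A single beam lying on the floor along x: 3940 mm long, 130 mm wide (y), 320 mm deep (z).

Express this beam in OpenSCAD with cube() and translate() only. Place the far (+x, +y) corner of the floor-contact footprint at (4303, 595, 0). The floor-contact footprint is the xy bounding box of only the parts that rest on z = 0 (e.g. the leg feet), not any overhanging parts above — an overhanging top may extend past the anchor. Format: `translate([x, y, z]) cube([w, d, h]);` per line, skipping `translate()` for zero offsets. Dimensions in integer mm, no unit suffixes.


translate([363, 465, 0]) cube([3940, 130, 320]);


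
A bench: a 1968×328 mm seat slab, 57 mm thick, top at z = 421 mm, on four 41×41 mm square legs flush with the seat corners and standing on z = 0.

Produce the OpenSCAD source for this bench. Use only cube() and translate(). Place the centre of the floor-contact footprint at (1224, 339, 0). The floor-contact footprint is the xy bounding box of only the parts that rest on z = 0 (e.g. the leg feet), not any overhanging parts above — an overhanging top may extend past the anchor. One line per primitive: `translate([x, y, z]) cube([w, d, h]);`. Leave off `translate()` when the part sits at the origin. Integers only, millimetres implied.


translate([240, 175, 364]) cube([1968, 328, 57]);
translate([240, 175, 0]) cube([41, 41, 364]);
translate([240, 462, 0]) cube([41, 41, 364]);
translate([2167, 175, 0]) cube([41, 41, 364]);
translate([2167, 462, 0]) cube([41, 41, 364]);


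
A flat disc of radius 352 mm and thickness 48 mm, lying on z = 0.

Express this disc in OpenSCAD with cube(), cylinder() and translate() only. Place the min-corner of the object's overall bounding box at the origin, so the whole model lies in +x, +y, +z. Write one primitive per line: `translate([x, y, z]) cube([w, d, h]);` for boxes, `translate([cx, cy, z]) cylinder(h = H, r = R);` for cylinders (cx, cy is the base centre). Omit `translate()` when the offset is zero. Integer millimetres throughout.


translate([352, 352, 0]) cylinder(h = 48, r = 352);


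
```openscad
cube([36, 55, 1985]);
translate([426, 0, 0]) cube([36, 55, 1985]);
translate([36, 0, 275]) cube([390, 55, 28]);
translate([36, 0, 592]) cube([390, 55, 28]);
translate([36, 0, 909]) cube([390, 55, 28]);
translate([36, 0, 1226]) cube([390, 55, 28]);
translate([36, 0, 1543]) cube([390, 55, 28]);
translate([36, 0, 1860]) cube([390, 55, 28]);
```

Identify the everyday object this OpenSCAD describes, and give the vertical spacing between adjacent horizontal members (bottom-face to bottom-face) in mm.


A ladder. The rung spacing is 317 mm.

Two tall 36×55 posts with 6 short bars between them — a ladder. Adjacent rungs sit at z = 275 and z = 592, so the spacing is 592 − 275 = 317 mm.


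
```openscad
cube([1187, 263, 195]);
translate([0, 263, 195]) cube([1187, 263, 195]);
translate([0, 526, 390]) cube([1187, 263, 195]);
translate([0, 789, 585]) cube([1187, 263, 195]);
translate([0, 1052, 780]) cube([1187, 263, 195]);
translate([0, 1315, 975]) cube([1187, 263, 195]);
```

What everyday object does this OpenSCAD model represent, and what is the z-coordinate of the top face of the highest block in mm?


A staircase. The total rise is 1170 mm.

6 identical blocks, each offset up and back from the previous — a staircase. Each step is 195 mm tall and there are 6 of them, so the total rise is 6 × 195 = 1170 mm.


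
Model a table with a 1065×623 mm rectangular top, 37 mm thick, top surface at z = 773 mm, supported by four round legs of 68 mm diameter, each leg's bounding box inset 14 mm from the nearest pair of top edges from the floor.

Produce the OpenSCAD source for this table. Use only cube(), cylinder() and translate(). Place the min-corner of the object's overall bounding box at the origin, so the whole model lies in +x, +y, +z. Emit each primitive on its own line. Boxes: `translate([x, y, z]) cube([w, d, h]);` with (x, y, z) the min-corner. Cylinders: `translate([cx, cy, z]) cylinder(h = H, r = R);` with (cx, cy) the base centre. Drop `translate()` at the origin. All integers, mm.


translate([0, 0, 736]) cube([1065, 623, 37]);
translate([48, 48, 0]) cylinder(h = 736, r = 34);
translate([1017, 48, 0]) cylinder(h = 736, r = 34);
translate([48, 575, 0]) cylinder(h = 736, r = 34);
translate([1017, 575, 0]) cylinder(h = 736, r = 34);


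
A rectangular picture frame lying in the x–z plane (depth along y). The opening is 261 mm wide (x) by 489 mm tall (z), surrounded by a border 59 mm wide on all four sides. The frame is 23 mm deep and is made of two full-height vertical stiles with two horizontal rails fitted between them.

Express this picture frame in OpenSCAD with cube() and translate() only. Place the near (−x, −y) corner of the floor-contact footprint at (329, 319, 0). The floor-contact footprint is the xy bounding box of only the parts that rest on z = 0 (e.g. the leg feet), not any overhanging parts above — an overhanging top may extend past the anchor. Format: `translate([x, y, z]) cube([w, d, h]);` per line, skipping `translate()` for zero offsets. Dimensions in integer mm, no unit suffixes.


translate([329, 319, 0]) cube([59, 23, 607]);
translate([649, 319, 0]) cube([59, 23, 607]);
translate([388, 319, 0]) cube([261, 23, 59]);
translate([388, 319, 548]) cube([261, 23, 59]);


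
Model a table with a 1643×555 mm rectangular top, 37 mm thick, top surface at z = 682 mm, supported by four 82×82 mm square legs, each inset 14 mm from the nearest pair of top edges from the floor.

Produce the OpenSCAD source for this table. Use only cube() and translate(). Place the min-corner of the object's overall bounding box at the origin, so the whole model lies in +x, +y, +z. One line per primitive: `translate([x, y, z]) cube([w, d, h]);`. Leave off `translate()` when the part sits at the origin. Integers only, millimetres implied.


translate([0, 0, 645]) cube([1643, 555, 37]);
translate([14, 14, 0]) cube([82, 82, 645]);
translate([1547, 14, 0]) cube([82, 82, 645]);
translate([14, 459, 0]) cube([82, 82, 645]);
translate([1547, 459, 0]) cube([82, 82, 645]);


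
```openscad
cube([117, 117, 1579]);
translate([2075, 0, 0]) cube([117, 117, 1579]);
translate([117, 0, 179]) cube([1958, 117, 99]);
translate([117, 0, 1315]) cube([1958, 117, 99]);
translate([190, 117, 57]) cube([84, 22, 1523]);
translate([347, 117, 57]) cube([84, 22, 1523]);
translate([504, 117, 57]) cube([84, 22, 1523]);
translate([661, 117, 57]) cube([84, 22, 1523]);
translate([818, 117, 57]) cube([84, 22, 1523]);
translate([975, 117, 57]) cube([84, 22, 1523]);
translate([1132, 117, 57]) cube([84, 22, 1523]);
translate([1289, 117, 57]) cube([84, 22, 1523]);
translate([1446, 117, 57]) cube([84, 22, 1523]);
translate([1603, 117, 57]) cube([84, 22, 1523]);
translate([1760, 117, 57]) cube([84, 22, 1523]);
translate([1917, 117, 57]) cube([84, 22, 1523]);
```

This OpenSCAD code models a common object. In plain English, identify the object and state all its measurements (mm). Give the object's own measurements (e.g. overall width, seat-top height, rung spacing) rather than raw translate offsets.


A fence section. Two 117×117 mm posts, 1579 mm tall, stand on the floor with a clear span of 1958 mm between their inner faces. Two horizontal rails of 117×99 mm section span the gap between the posts with their undersides at z = 179 mm and z = 1315 mm, flush with the posts' −y face. 12 pickets, each 84 mm wide, 22 mm thick and 1523 mm tall, are fixed to the +y face of the rails with their bottoms at z = 57 mm, spaced across the span with a 73 mm gap after the −x post and between neighbouring pickets, with 74 mm left before the +x post.


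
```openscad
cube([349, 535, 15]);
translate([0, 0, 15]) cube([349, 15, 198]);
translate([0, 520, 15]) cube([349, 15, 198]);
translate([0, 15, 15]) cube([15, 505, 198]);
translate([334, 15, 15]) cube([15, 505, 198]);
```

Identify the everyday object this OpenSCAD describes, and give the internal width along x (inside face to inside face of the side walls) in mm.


An open box. The internal width is 319 mm.

A 349×535 base slab with four walls standing on it — an open box. The base is 349 mm wide and the walls are 15 mm thick, so the internal width is 349 − 2 × 15 = 319 mm.


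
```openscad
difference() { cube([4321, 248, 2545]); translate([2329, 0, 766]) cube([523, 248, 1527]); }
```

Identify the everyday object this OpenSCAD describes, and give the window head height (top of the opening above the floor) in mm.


A wall with a window opening. The window head height is 2293 mm.

A wall with a rectangular opening subtracted — a window. Sill at z = 766, opening 1527 mm tall, so the head is at 766 + 1527 = 2293 mm.


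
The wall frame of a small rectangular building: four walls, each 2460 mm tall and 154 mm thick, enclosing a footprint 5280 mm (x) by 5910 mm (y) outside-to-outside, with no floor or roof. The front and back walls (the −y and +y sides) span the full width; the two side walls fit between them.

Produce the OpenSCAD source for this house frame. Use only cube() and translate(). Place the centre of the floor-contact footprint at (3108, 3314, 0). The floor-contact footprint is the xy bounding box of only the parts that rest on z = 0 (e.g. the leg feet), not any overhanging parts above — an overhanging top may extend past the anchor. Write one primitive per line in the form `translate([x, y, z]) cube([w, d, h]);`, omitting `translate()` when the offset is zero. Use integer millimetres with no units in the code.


translate([468, 359, 0]) cube([5280, 154, 2460]);
translate([468, 6115, 0]) cube([5280, 154, 2460]);
translate([468, 513, 0]) cube([154, 5602, 2460]);
translate([5594, 513, 0]) cube([154, 5602, 2460]);


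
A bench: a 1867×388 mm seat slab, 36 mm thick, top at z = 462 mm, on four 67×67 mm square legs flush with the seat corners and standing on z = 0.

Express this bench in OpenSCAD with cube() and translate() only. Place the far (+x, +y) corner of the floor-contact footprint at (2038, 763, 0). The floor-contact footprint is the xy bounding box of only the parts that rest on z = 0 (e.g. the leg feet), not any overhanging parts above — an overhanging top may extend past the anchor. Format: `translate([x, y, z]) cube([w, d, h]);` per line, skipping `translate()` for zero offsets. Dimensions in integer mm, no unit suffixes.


// leg_h = 462 − 36 = 426
translate([171, 375, 426]) cube([1867, 388, 36]);
translate([171, 375, 0]) cube([67, 67, 426]);
translate([171, 696, 0]) cube([67, 67, 426]);
translate([1971, 375, 0]) cube([67, 67, 426]);
translate([1971, 696, 0]) cube([67, 67, 426]);
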